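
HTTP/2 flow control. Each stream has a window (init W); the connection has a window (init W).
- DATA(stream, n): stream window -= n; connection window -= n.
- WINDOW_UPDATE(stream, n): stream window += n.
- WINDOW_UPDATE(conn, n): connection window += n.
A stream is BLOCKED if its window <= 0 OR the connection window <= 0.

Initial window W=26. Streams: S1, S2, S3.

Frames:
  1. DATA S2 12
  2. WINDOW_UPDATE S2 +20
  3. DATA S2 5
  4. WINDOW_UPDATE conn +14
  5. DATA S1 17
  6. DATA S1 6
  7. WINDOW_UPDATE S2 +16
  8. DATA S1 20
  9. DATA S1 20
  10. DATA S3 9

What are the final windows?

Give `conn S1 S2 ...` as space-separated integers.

Answer: -49 -37 45 17

Derivation:
Op 1: conn=14 S1=26 S2=14 S3=26 blocked=[]
Op 2: conn=14 S1=26 S2=34 S3=26 blocked=[]
Op 3: conn=9 S1=26 S2=29 S3=26 blocked=[]
Op 4: conn=23 S1=26 S2=29 S3=26 blocked=[]
Op 5: conn=6 S1=9 S2=29 S3=26 blocked=[]
Op 6: conn=0 S1=3 S2=29 S3=26 blocked=[1, 2, 3]
Op 7: conn=0 S1=3 S2=45 S3=26 blocked=[1, 2, 3]
Op 8: conn=-20 S1=-17 S2=45 S3=26 blocked=[1, 2, 3]
Op 9: conn=-40 S1=-37 S2=45 S3=26 blocked=[1, 2, 3]
Op 10: conn=-49 S1=-37 S2=45 S3=17 blocked=[1, 2, 3]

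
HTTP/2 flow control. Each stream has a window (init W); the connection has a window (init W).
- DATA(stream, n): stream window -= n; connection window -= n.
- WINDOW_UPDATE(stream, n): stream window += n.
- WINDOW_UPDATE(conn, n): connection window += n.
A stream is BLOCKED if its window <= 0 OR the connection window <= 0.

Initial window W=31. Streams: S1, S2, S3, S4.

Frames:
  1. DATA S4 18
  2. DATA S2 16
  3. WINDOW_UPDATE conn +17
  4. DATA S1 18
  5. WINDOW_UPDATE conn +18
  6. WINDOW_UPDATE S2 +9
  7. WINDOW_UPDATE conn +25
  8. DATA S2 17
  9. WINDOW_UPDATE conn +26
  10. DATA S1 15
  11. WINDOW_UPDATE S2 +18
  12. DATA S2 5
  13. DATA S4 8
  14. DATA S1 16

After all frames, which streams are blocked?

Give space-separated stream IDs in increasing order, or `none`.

Op 1: conn=13 S1=31 S2=31 S3=31 S4=13 blocked=[]
Op 2: conn=-3 S1=31 S2=15 S3=31 S4=13 blocked=[1, 2, 3, 4]
Op 3: conn=14 S1=31 S2=15 S3=31 S4=13 blocked=[]
Op 4: conn=-4 S1=13 S2=15 S3=31 S4=13 blocked=[1, 2, 3, 4]
Op 5: conn=14 S1=13 S2=15 S3=31 S4=13 blocked=[]
Op 6: conn=14 S1=13 S2=24 S3=31 S4=13 blocked=[]
Op 7: conn=39 S1=13 S2=24 S3=31 S4=13 blocked=[]
Op 8: conn=22 S1=13 S2=7 S3=31 S4=13 blocked=[]
Op 9: conn=48 S1=13 S2=7 S3=31 S4=13 blocked=[]
Op 10: conn=33 S1=-2 S2=7 S3=31 S4=13 blocked=[1]
Op 11: conn=33 S1=-2 S2=25 S3=31 S4=13 blocked=[1]
Op 12: conn=28 S1=-2 S2=20 S3=31 S4=13 blocked=[1]
Op 13: conn=20 S1=-2 S2=20 S3=31 S4=5 blocked=[1]
Op 14: conn=4 S1=-18 S2=20 S3=31 S4=5 blocked=[1]

Answer: S1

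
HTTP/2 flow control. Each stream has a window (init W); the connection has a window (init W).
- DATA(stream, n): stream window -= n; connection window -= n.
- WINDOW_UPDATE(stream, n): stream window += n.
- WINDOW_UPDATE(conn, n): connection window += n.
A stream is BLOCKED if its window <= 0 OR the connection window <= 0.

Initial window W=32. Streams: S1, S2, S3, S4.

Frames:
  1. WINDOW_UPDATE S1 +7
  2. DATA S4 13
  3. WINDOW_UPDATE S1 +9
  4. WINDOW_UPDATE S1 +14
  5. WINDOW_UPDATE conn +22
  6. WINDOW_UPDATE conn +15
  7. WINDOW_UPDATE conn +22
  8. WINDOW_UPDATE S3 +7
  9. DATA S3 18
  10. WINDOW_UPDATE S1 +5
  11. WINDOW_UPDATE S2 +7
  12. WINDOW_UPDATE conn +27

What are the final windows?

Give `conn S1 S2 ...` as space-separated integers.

Answer: 87 67 39 21 19

Derivation:
Op 1: conn=32 S1=39 S2=32 S3=32 S4=32 blocked=[]
Op 2: conn=19 S1=39 S2=32 S3=32 S4=19 blocked=[]
Op 3: conn=19 S1=48 S2=32 S3=32 S4=19 blocked=[]
Op 4: conn=19 S1=62 S2=32 S3=32 S4=19 blocked=[]
Op 5: conn=41 S1=62 S2=32 S3=32 S4=19 blocked=[]
Op 6: conn=56 S1=62 S2=32 S3=32 S4=19 blocked=[]
Op 7: conn=78 S1=62 S2=32 S3=32 S4=19 blocked=[]
Op 8: conn=78 S1=62 S2=32 S3=39 S4=19 blocked=[]
Op 9: conn=60 S1=62 S2=32 S3=21 S4=19 blocked=[]
Op 10: conn=60 S1=67 S2=32 S3=21 S4=19 blocked=[]
Op 11: conn=60 S1=67 S2=39 S3=21 S4=19 blocked=[]
Op 12: conn=87 S1=67 S2=39 S3=21 S4=19 blocked=[]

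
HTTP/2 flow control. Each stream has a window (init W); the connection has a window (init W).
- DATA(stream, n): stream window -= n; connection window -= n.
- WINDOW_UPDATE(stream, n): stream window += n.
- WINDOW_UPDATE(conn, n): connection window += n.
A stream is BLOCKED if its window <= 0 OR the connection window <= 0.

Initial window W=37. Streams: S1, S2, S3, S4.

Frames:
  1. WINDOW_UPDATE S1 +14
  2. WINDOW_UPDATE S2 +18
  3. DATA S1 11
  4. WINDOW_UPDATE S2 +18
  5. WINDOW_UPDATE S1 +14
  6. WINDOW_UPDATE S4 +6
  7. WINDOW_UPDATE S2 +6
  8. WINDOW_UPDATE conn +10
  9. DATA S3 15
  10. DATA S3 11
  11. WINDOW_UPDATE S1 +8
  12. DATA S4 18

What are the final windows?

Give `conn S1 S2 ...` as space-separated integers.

Op 1: conn=37 S1=51 S2=37 S3=37 S4=37 blocked=[]
Op 2: conn=37 S1=51 S2=55 S3=37 S4=37 blocked=[]
Op 3: conn=26 S1=40 S2=55 S3=37 S4=37 blocked=[]
Op 4: conn=26 S1=40 S2=73 S3=37 S4=37 blocked=[]
Op 5: conn=26 S1=54 S2=73 S3=37 S4=37 blocked=[]
Op 6: conn=26 S1=54 S2=73 S3=37 S4=43 blocked=[]
Op 7: conn=26 S1=54 S2=79 S3=37 S4=43 blocked=[]
Op 8: conn=36 S1=54 S2=79 S3=37 S4=43 blocked=[]
Op 9: conn=21 S1=54 S2=79 S3=22 S4=43 blocked=[]
Op 10: conn=10 S1=54 S2=79 S3=11 S4=43 blocked=[]
Op 11: conn=10 S1=62 S2=79 S3=11 S4=43 blocked=[]
Op 12: conn=-8 S1=62 S2=79 S3=11 S4=25 blocked=[1, 2, 3, 4]

Answer: -8 62 79 11 25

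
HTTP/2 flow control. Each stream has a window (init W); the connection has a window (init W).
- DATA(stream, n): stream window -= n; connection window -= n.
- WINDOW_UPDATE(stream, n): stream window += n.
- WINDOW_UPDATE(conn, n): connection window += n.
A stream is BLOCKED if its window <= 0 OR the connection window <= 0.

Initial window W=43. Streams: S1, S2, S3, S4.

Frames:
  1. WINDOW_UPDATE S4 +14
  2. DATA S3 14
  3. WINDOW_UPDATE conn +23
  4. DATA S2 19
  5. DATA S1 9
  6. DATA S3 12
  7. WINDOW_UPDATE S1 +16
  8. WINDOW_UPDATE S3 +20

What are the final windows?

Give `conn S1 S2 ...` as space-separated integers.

Answer: 12 50 24 37 57

Derivation:
Op 1: conn=43 S1=43 S2=43 S3=43 S4=57 blocked=[]
Op 2: conn=29 S1=43 S2=43 S3=29 S4=57 blocked=[]
Op 3: conn=52 S1=43 S2=43 S3=29 S4=57 blocked=[]
Op 4: conn=33 S1=43 S2=24 S3=29 S4=57 blocked=[]
Op 5: conn=24 S1=34 S2=24 S3=29 S4=57 blocked=[]
Op 6: conn=12 S1=34 S2=24 S3=17 S4=57 blocked=[]
Op 7: conn=12 S1=50 S2=24 S3=17 S4=57 blocked=[]
Op 8: conn=12 S1=50 S2=24 S3=37 S4=57 blocked=[]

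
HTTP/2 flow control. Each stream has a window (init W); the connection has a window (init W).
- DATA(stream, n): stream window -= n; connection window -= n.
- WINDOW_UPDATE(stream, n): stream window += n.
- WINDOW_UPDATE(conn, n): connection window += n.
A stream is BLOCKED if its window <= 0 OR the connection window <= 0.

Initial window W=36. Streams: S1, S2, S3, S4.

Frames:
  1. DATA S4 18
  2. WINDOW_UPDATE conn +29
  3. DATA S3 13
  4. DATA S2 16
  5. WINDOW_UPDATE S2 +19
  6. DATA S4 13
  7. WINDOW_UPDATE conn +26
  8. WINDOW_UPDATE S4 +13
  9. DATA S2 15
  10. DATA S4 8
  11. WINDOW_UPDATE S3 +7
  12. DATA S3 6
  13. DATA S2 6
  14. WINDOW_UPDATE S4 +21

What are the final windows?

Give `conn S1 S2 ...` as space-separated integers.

Op 1: conn=18 S1=36 S2=36 S3=36 S4=18 blocked=[]
Op 2: conn=47 S1=36 S2=36 S3=36 S4=18 blocked=[]
Op 3: conn=34 S1=36 S2=36 S3=23 S4=18 blocked=[]
Op 4: conn=18 S1=36 S2=20 S3=23 S4=18 blocked=[]
Op 5: conn=18 S1=36 S2=39 S3=23 S4=18 blocked=[]
Op 6: conn=5 S1=36 S2=39 S3=23 S4=5 blocked=[]
Op 7: conn=31 S1=36 S2=39 S3=23 S4=5 blocked=[]
Op 8: conn=31 S1=36 S2=39 S3=23 S4=18 blocked=[]
Op 9: conn=16 S1=36 S2=24 S3=23 S4=18 blocked=[]
Op 10: conn=8 S1=36 S2=24 S3=23 S4=10 blocked=[]
Op 11: conn=8 S1=36 S2=24 S3=30 S4=10 blocked=[]
Op 12: conn=2 S1=36 S2=24 S3=24 S4=10 blocked=[]
Op 13: conn=-4 S1=36 S2=18 S3=24 S4=10 blocked=[1, 2, 3, 4]
Op 14: conn=-4 S1=36 S2=18 S3=24 S4=31 blocked=[1, 2, 3, 4]

Answer: -4 36 18 24 31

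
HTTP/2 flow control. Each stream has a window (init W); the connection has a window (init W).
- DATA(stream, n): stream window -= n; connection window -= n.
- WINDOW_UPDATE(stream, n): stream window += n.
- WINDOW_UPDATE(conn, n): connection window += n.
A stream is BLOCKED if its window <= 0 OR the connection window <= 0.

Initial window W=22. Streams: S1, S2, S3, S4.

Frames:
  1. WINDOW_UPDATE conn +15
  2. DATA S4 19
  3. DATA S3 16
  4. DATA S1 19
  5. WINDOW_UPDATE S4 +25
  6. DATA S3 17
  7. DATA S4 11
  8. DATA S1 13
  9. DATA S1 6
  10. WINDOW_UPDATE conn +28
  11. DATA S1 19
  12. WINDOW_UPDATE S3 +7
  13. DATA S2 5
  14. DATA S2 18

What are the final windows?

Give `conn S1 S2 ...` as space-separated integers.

Op 1: conn=37 S1=22 S2=22 S3=22 S4=22 blocked=[]
Op 2: conn=18 S1=22 S2=22 S3=22 S4=3 blocked=[]
Op 3: conn=2 S1=22 S2=22 S3=6 S4=3 blocked=[]
Op 4: conn=-17 S1=3 S2=22 S3=6 S4=3 blocked=[1, 2, 3, 4]
Op 5: conn=-17 S1=3 S2=22 S3=6 S4=28 blocked=[1, 2, 3, 4]
Op 6: conn=-34 S1=3 S2=22 S3=-11 S4=28 blocked=[1, 2, 3, 4]
Op 7: conn=-45 S1=3 S2=22 S3=-11 S4=17 blocked=[1, 2, 3, 4]
Op 8: conn=-58 S1=-10 S2=22 S3=-11 S4=17 blocked=[1, 2, 3, 4]
Op 9: conn=-64 S1=-16 S2=22 S3=-11 S4=17 blocked=[1, 2, 3, 4]
Op 10: conn=-36 S1=-16 S2=22 S3=-11 S4=17 blocked=[1, 2, 3, 4]
Op 11: conn=-55 S1=-35 S2=22 S3=-11 S4=17 blocked=[1, 2, 3, 4]
Op 12: conn=-55 S1=-35 S2=22 S3=-4 S4=17 blocked=[1, 2, 3, 4]
Op 13: conn=-60 S1=-35 S2=17 S3=-4 S4=17 blocked=[1, 2, 3, 4]
Op 14: conn=-78 S1=-35 S2=-1 S3=-4 S4=17 blocked=[1, 2, 3, 4]

Answer: -78 -35 -1 -4 17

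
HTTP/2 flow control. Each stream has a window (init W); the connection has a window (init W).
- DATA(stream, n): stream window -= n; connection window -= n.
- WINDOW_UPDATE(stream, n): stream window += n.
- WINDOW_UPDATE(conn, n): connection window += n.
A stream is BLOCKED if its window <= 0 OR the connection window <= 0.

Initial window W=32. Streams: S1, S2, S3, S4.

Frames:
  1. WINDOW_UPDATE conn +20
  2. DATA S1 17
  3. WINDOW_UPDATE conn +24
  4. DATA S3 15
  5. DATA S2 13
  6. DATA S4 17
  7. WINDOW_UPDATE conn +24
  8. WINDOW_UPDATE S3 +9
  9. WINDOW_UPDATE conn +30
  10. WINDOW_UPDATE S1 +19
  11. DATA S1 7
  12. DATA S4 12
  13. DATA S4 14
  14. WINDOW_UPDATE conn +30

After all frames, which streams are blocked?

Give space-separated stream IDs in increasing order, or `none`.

Answer: S4

Derivation:
Op 1: conn=52 S1=32 S2=32 S3=32 S4=32 blocked=[]
Op 2: conn=35 S1=15 S2=32 S3=32 S4=32 blocked=[]
Op 3: conn=59 S1=15 S2=32 S3=32 S4=32 blocked=[]
Op 4: conn=44 S1=15 S2=32 S3=17 S4=32 blocked=[]
Op 5: conn=31 S1=15 S2=19 S3=17 S4=32 blocked=[]
Op 6: conn=14 S1=15 S2=19 S3=17 S4=15 blocked=[]
Op 7: conn=38 S1=15 S2=19 S3=17 S4=15 blocked=[]
Op 8: conn=38 S1=15 S2=19 S3=26 S4=15 blocked=[]
Op 9: conn=68 S1=15 S2=19 S3=26 S4=15 blocked=[]
Op 10: conn=68 S1=34 S2=19 S3=26 S4=15 blocked=[]
Op 11: conn=61 S1=27 S2=19 S3=26 S4=15 blocked=[]
Op 12: conn=49 S1=27 S2=19 S3=26 S4=3 blocked=[]
Op 13: conn=35 S1=27 S2=19 S3=26 S4=-11 blocked=[4]
Op 14: conn=65 S1=27 S2=19 S3=26 S4=-11 blocked=[4]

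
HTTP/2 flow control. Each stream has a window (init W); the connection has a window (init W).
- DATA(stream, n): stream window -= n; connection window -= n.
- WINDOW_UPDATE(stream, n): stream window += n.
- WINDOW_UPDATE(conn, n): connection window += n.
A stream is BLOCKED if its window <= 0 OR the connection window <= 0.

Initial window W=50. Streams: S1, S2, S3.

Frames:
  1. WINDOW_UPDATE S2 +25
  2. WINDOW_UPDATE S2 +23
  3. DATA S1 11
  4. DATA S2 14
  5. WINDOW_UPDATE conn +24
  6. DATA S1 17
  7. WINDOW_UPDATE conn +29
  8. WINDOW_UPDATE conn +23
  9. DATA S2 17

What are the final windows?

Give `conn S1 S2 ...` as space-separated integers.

Answer: 67 22 67 50

Derivation:
Op 1: conn=50 S1=50 S2=75 S3=50 blocked=[]
Op 2: conn=50 S1=50 S2=98 S3=50 blocked=[]
Op 3: conn=39 S1=39 S2=98 S3=50 blocked=[]
Op 4: conn=25 S1=39 S2=84 S3=50 blocked=[]
Op 5: conn=49 S1=39 S2=84 S3=50 blocked=[]
Op 6: conn=32 S1=22 S2=84 S3=50 blocked=[]
Op 7: conn=61 S1=22 S2=84 S3=50 blocked=[]
Op 8: conn=84 S1=22 S2=84 S3=50 blocked=[]
Op 9: conn=67 S1=22 S2=67 S3=50 blocked=[]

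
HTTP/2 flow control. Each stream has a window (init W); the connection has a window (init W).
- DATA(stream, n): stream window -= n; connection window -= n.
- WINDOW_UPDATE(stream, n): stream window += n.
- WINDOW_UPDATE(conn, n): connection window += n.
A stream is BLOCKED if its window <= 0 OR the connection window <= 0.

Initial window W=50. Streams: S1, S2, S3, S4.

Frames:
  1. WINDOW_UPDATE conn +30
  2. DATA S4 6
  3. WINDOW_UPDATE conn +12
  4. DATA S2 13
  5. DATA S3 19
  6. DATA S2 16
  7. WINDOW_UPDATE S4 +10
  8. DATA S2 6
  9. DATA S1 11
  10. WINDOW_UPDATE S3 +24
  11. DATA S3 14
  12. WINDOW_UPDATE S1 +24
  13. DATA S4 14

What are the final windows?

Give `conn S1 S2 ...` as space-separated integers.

Answer: -7 63 15 41 40

Derivation:
Op 1: conn=80 S1=50 S2=50 S3=50 S4=50 blocked=[]
Op 2: conn=74 S1=50 S2=50 S3=50 S4=44 blocked=[]
Op 3: conn=86 S1=50 S2=50 S3=50 S4=44 blocked=[]
Op 4: conn=73 S1=50 S2=37 S3=50 S4=44 blocked=[]
Op 5: conn=54 S1=50 S2=37 S3=31 S4=44 blocked=[]
Op 6: conn=38 S1=50 S2=21 S3=31 S4=44 blocked=[]
Op 7: conn=38 S1=50 S2=21 S3=31 S4=54 blocked=[]
Op 8: conn=32 S1=50 S2=15 S3=31 S4=54 blocked=[]
Op 9: conn=21 S1=39 S2=15 S3=31 S4=54 blocked=[]
Op 10: conn=21 S1=39 S2=15 S3=55 S4=54 blocked=[]
Op 11: conn=7 S1=39 S2=15 S3=41 S4=54 blocked=[]
Op 12: conn=7 S1=63 S2=15 S3=41 S4=54 blocked=[]
Op 13: conn=-7 S1=63 S2=15 S3=41 S4=40 blocked=[1, 2, 3, 4]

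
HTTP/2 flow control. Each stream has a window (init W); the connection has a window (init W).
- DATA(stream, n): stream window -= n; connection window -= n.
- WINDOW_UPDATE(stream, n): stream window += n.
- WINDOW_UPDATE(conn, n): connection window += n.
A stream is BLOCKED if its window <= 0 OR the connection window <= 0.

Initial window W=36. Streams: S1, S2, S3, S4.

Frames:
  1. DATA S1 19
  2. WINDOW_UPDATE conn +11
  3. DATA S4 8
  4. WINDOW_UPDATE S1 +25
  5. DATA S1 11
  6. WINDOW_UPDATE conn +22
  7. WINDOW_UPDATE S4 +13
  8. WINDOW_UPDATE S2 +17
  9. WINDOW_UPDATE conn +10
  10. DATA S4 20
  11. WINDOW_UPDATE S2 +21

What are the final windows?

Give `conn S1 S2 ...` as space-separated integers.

Op 1: conn=17 S1=17 S2=36 S3=36 S4=36 blocked=[]
Op 2: conn=28 S1=17 S2=36 S3=36 S4=36 blocked=[]
Op 3: conn=20 S1=17 S2=36 S3=36 S4=28 blocked=[]
Op 4: conn=20 S1=42 S2=36 S3=36 S4=28 blocked=[]
Op 5: conn=9 S1=31 S2=36 S3=36 S4=28 blocked=[]
Op 6: conn=31 S1=31 S2=36 S3=36 S4=28 blocked=[]
Op 7: conn=31 S1=31 S2=36 S3=36 S4=41 blocked=[]
Op 8: conn=31 S1=31 S2=53 S3=36 S4=41 blocked=[]
Op 9: conn=41 S1=31 S2=53 S3=36 S4=41 blocked=[]
Op 10: conn=21 S1=31 S2=53 S3=36 S4=21 blocked=[]
Op 11: conn=21 S1=31 S2=74 S3=36 S4=21 blocked=[]

Answer: 21 31 74 36 21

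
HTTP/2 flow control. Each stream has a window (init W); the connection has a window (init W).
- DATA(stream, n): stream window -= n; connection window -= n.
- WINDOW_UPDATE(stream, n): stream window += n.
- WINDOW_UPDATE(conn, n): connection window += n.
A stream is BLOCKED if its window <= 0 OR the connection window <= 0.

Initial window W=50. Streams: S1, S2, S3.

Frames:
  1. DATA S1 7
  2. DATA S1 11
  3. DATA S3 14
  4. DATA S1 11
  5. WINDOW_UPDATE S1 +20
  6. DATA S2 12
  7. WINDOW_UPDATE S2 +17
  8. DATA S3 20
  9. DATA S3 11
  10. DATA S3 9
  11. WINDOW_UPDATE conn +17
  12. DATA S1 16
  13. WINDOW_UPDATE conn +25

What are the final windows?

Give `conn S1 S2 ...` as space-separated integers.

Answer: -19 25 55 -4

Derivation:
Op 1: conn=43 S1=43 S2=50 S3=50 blocked=[]
Op 2: conn=32 S1=32 S2=50 S3=50 blocked=[]
Op 3: conn=18 S1=32 S2=50 S3=36 blocked=[]
Op 4: conn=7 S1=21 S2=50 S3=36 blocked=[]
Op 5: conn=7 S1=41 S2=50 S3=36 blocked=[]
Op 6: conn=-5 S1=41 S2=38 S3=36 blocked=[1, 2, 3]
Op 7: conn=-5 S1=41 S2=55 S3=36 blocked=[1, 2, 3]
Op 8: conn=-25 S1=41 S2=55 S3=16 blocked=[1, 2, 3]
Op 9: conn=-36 S1=41 S2=55 S3=5 blocked=[1, 2, 3]
Op 10: conn=-45 S1=41 S2=55 S3=-4 blocked=[1, 2, 3]
Op 11: conn=-28 S1=41 S2=55 S3=-4 blocked=[1, 2, 3]
Op 12: conn=-44 S1=25 S2=55 S3=-4 blocked=[1, 2, 3]
Op 13: conn=-19 S1=25 S2=55 S3=-4 blocked=[1, 2, 3]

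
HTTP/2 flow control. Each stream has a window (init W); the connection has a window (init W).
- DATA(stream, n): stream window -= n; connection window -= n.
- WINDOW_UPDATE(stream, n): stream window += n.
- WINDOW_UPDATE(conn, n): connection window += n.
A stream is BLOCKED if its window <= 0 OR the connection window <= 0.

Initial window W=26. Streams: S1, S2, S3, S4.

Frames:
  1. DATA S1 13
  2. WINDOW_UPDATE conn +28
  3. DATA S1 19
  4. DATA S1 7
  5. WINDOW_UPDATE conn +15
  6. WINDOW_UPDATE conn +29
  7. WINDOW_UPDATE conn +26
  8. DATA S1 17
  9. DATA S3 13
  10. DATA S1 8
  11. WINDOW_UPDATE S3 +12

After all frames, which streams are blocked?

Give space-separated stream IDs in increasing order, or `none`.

Op 1: conn=13 S1=13 S2=26 S3=26 S4=26 blocked=[]
Op 2: conn=41 S1=13 S2=26 S3=26 S4=26 blocked=[]
Op 3: conn=22 S1=-6 S2=26 S3=26 S4=26 blocked=[1]
Op 4: conn=15 S1=-13 S2=26 S3=26 S4=26 blocked=[1]
Op 5: conn=30 S1=-13 S2=26 S3=26 S4=26 blocked=[1]
Op 6: conn=59 S1=-13 S2=26 S3=26 S4=26 blocked=[1]
Op 7: conn=85 S1=-13 S2=26 S3=26 S4=26 blocked=[1]
Op 8: conn=68 S1=-30 S2=26 S3=26 S4=26 blocked=[1]
Op 9: conn=55 S1=-30 S2=26 S3=13 S4=26 blocked=[1]
Op 10: conn=47 S1=-38 S2=26 S3=13 S4=26 blocked=[1]
Op 11: conn=47 S1=-38 S2=26 S3=25 S4=26 blocked=[1]

Answer: S1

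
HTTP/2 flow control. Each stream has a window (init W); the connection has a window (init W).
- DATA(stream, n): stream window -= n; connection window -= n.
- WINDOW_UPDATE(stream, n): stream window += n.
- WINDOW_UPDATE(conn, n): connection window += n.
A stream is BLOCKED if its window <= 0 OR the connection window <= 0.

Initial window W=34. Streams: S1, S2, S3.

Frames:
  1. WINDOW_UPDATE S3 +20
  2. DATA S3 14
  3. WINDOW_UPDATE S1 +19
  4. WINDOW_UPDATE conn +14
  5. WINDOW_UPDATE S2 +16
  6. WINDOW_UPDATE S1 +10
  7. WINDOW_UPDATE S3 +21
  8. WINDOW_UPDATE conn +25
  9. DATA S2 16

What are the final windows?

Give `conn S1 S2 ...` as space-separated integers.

Answer: 43 63 34 61

Derivation:
Op 1: conn=34 S1=34 S2=34 S3=54 blocked=[]
Op 2: conn=20 S1=34 S2=34 S3=40 blocked=[]
Op 3: conn=20 S1=53 S2=34 S3=40 blocked=[]
Op 4: conn=34 S1=53 S2=34 S3=40 blocked=[]
Op 5: conn=34 S1=53 S2=50 S3=40 blocked=[]
Op 6: conn=34 S1=63 S2=50 S3=40 blocked=[]
Op 7: conn=34 S1=63 S2=50 S3=61 blocked=[]
Op 8: conn=59 S1=63 S2=50 S3=61 blocked=[]
Op 9: conn=43 S1=63 S2=34 S3=61 blocked=[]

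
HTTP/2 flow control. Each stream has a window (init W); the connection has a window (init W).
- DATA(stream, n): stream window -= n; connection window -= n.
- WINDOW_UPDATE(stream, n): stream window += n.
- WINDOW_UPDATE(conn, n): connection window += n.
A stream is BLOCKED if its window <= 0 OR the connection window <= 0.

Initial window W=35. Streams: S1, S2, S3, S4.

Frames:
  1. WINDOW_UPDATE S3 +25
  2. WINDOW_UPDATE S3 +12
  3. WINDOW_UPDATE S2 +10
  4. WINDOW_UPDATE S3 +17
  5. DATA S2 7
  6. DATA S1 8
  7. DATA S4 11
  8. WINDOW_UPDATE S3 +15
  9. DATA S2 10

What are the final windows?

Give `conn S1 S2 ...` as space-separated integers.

Answer: -1 27 28 104 24

Derivation:
Op 1: conn=35 S1=35 S2=35 S3=60 S4=35 blocked=[]
Op 2: conn=35 S1=35 S2=35 S3=72 S4=35 blocked=[]
Op 3: conn=35 S1=35 S2=45 S3=72 S4=35 blocked=[]
Op 4: conn=35 S1=35 S2=45 S3=89 S4=35 blocked=[]
Op 5: conn=28 S1=35 S2=38 S3=89 S4=35 blocked=[]
Op 6: conn=20 S1=27 S2=38 S3=89 S4=35 blocked=[]
Op 7: conn=9 S1=27 S2=38 S3=89 S4=24 blocked=[]
Op 8: conn=9 S1=27 S2=38 S3=104 S4=24 blocked=[]
Op 9: conn=-1 S1=27 S2=28 S3=104 S4=24 blocked=[1, 2, 3, 4]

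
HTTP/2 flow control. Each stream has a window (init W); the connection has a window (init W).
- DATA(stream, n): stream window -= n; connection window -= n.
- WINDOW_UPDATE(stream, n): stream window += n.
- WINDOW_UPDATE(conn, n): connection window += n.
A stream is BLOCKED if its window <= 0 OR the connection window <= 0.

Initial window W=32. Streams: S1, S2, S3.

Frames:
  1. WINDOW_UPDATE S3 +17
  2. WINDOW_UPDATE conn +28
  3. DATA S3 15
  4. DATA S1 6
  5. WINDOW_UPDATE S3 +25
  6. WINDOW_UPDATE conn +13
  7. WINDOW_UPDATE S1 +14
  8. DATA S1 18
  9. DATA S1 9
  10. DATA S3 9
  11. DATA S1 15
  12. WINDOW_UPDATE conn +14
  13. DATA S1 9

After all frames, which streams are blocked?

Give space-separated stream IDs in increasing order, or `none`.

Op 1: conn=32 S1=32 S2=32 S3=49 blocked=[]
Op 2: conn=60 S1=32 S2=32 S3=49 blocked=[]
Op 3: conn=45 S1=32 S2=32 S3=34 blocked=[]
Op 4: conn=39 S1=26 S2=32 S3=34 blocked=[]
Op 5: conn=39 S1=26 S2=32 S3=59 blocked=[]
Op 6: conn=52 S1=26 S2=32 S3=59 blocked=[]
Op 7: conn=52 S1=40 S2=32 S3=59 blocked=[]
Op 8: conn=34 S1=22 S2=32 S3=59 blocked=[]
Op 9: conn=25 S1=13 S2=32 S3=59 blocked=[]
Op 10: conn=16 S1=13 S2=32 S3=50 blocked=[]
Op 11: conn=1 S1=-2 S2=32 S3=50 blocked=[1]
Op 12: conn=15 S1=-2 S2=32 S3=50 blocked=[1]
Op 13: conn=6 S1=-11 S2=32 S3=50 blocked=[1]

Answer: S1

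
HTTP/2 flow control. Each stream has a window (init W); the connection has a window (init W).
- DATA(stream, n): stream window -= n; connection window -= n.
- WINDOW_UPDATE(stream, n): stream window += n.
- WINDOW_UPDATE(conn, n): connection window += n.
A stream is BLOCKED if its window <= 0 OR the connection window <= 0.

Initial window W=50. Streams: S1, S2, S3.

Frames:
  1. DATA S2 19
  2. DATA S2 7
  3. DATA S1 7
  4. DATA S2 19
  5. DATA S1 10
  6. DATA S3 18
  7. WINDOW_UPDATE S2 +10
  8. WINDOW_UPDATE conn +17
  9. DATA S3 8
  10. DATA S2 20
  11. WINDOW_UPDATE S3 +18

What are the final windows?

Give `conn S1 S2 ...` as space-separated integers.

Op 1: conn=31 S1=50 S2=31 S3=50 blocked=[]
Op 2: conn=24 S1=50 S2=24 S3=50 blocked=[]
Op 3: conn=17 S1=43 S2=24 S3=50 blocked=[]
Op 4: conn=-2 S1=43 S2=5 S3=50 blocked=[1, 2, 3]
Op 5: conn=-12 S1=33 S2=5 S3=50 blocked=[1, 2, 3]
Op 6: conn=-30 S1=33 S2=5 S3=32 blocked=[1, 2, 3]
Op 7: conn=-30 S1=33 S2=15 S3=32 blocked=[1, 2, 3]
Op 8: conn=-13 S1=33 S2=15 S3=32 blocked=[1, 2, 3]
Op 9: conn=-21 S1=33 S2=15 S3=24 blocked=[1, 2, 3]
Op 10: conn=-41 S1=33 S2=-5 S3=24 blocked=[1, 2, 3]
Op 11: conn=-41 S1=33 S2=-5 S3=42 blocked=[1, 2, 3]

Answer: -41 33 -5 42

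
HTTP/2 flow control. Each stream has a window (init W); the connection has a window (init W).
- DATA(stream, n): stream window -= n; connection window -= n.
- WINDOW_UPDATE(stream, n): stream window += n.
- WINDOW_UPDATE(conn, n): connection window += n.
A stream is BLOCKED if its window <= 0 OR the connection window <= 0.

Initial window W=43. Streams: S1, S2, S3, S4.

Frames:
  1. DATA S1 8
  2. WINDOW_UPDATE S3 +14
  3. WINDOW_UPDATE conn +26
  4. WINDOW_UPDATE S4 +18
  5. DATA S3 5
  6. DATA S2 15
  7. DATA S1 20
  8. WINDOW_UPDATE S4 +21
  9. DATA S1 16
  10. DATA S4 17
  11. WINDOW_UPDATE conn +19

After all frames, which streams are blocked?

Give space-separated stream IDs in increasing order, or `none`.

Op 1: conn=35 S1=35 S2=43 S3=43 S4=43 blocked=[]
Op 2: conn=35 S1=35 S2=43 S3=57 S4=43 blocked=[]
Op 3: conn=61 S1=35 S2=43 S3=57 S4=43 blocked=[]
Op 4: conn=61 S1=35 S2=43 S3=57 S4=61 blocked=[]
Op 5: conn=56 S1=35 S2=43 S3=52 S4=61 blocked=[]
Op 6: conn=41 S1=35 S2=28 S3=52 S4=61 blocked=[]
Op 7: conn=21 S1=15 S2=28 S3=52 S4=61 blocked=[]
Op 8: conn=21 S1=15 S2=28 S3=52 S4=82 blocked=[]
Op 9: conn=5 S1=-1 S2=28 S3=52 S4=82 blocked=[1]
Op 10: conn=-12 S1=-1 S2=28 S3=52 S4=65 blocked=[1, 2, 3, 4]
Op 11: conn=7 S1=-1 S2=28 S3=52 S4=65 blocked=[1]

Answer: S1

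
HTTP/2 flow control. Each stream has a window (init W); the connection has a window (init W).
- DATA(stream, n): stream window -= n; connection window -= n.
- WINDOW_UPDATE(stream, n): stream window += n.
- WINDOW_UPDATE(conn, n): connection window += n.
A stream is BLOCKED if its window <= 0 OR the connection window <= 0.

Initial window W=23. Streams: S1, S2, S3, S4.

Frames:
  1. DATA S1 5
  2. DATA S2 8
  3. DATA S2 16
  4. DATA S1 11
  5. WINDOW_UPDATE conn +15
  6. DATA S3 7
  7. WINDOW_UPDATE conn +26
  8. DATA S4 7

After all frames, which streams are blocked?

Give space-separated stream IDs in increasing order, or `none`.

Answer: S2

Derivation:
Op 1: conn=18 S1=18 S2=23 S3=23 S4=23 blocked=[]
Op 2: conn=10 S1=18 S2=15 S3=23 S4=23 blocked=[]
Op 3: conn=-6 S1=18 S2=-1 S3=23 S4=23 blocked=[1, 2, 3, 4]
Op 4: conn=-17 S1=7 S2=-1 S3=23 S4=23 blocked=[1, 2, 3, 4]
Op 5: conn=-2 S1=7 S2=-1 S3=23 S4=23 blocked=[1, 2, 3, 4]
Op 6: conn=-9 S1=7 S2=-1 S3=16 S4=23 blocked=[1, 2, 3, 4]
Op 7: conn=17 S1=7 S2=-1 S3=16 S4=23 blocked=[2]
Op 8: conn=10 S1=7 S2=-1 S3=16 S4=16 blocked=[2]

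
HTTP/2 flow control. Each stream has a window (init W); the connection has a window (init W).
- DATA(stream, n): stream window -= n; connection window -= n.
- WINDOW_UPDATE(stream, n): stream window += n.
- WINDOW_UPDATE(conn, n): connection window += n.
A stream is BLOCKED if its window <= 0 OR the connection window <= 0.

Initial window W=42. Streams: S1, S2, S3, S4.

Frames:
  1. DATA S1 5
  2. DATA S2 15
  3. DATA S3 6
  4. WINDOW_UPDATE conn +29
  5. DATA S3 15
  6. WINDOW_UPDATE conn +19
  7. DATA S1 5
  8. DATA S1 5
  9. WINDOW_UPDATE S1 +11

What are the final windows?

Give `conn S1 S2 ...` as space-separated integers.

Answer: 39 38 27 21 42

Derivation:
Op 1: conn=37 S1=37 S2=42 S3=42 S4=42 blocked=[]
Op 2: conn=22 S1=37 S2=27 S3=42 S4=42 blocked=[]
Op 3: conn=16 S1=37 S2=27 S3=36 S4=42 blocked=[]
Op 4: conn=45 S1=37 S2=27 S3=36 S4=42 blocked=[]
Op 5: conn=30 S1=37 S2=27 S3=21 S4=42 blocked=[]
Op 6: conn=49 S1=37 S2=27 S3=21 S4=42 blocked=[]
Op 7: conn=44 S1=32 S2=27 S3=21 S4=42 blocked=[]
Op 8: conn=39 S1=27 S2=27 S3=21 S4=42 blocked=[]
Op 9: conn=39 S1=38 S2=27 S3=21 S4=42 blocked=[]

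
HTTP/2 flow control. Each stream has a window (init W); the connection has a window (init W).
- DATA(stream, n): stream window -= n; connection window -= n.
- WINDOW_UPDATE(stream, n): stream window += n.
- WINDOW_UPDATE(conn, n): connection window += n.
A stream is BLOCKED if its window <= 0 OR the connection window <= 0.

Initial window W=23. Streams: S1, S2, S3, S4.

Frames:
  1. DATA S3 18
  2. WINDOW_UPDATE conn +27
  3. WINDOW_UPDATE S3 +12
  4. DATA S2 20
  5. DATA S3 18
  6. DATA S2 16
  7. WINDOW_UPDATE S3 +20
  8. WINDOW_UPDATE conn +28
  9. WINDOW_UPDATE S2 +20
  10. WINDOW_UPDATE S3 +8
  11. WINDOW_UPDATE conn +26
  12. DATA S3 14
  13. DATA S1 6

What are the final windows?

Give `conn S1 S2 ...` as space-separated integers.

Op 1: conn=5 S1=23 S2=23 S3=5 S4=23 blocked=[]
Op 2: conn=32 S1=23 S2=23 S3=5 S4=23 blocked=[]
Op 3: conn=32 S1=23 S2=23 S3=17 S4=23 blocked=[]
Op 4: conn=12 S1=23 S2=3 S3=17 S4=23 blocked=[]
Op 5: conn=-6 S1=23 S2=3 S3=-1 S4=23 blocked=[1, 2, 3, 4]
Op 6: conn=-22 S1=23 S2=-13 S3=-1 S4=23 blocked=[1, 2, 3, 4]
Op 7: conn=-22 S1=23 S2=-13 S3=19 S4=23 blocked=[1, 2, 3, 4]
Op 8: conn=6 S1=23 S2=-13 S3=19 S4=23 blocked=[2]
Op 9: conn=6 S1=23 S2=7 S3=19 S4=23 blocked=[]
Op 10: conn=6 S1=23 S2=7 S3=27 S4=23 blocked=[]
Op 11: conn=32 S1=23 S2=7 S3=27 S4=23 blocked=[]
Op 12: conn=18 S1=23 S2=7 S3=13 S4=23 blocked=[]
Op 13: conn=12 S1=17 S2=7 S3=13 S4=23 blocked=[]

Answer: 12 17 7 13 23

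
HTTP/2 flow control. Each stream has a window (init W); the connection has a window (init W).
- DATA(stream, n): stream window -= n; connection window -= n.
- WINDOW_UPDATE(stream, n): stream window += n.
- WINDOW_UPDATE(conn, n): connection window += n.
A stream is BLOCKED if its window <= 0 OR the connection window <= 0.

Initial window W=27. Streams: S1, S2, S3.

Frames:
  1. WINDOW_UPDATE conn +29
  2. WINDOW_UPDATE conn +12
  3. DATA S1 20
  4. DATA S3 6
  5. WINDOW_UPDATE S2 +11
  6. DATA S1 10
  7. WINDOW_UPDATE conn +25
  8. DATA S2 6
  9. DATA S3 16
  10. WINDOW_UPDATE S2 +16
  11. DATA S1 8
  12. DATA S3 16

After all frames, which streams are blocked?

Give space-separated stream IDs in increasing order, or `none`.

Op 1: conn=56 S1=27 S2=27 S3=27 blocked=[]
Op 2: conn=68 S1=27 S2=27 S3=27 blocked=[]
Op 3: conn=48 S1=7 S2=27 S3=27 blocked=[]
Op 4: conn=42 S1=7 S2=27 S3=21 blocked=[]
Op 5: conn=42 S1=7 S2=38 S3=21 blocked=[]
Op 6: conn=32 S1=-3 S2=38 S3=21 blocked=[1]
Op 7: conn=57 S1=-3 S2=38 S3=21 blocked=[1]
Op 8: conn=51 S1=-3 S2=32 S3=21 blocked=[1]
Op 9: conn=35 S1=-3 S2=32 S3=5 blocked=[1]
Op 10: conn=35 S1=-3 S2=48 S3=5 blocked=[1]
Op 11: conn=27 S1=-11 S2=48 S3=5 blocked=[1]
Op 12: conn=11 S1=-11 S2=48 S3=-11 blocked=[1, 3]

Answer: S1 S3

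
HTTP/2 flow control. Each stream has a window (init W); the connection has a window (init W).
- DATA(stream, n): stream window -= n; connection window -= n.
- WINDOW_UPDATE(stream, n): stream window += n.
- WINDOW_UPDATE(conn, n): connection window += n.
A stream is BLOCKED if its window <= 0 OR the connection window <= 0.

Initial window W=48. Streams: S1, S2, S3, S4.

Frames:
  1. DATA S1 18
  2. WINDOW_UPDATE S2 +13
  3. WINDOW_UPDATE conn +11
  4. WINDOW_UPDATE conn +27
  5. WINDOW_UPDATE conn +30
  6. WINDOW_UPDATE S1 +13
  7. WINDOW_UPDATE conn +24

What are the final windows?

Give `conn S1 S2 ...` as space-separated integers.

Op 1: conn=30 S1=30 S2=48 S3=48 S4=48 blocked=[]
Op 2: conn=30 S1=30 S2=61 S3=48 S4=48 blocked=[]
Op 3: conn=41 S1=30 S2=61 S3=48 S4=48 blocked=[]
Op 4: conn=68 S1=30 S2=61 S3=48 S4=48 blocked=[]
Op 5: conn=98 S1=30 S2=61 S3=48 S4=48 blocked=[]
Op 6: conn=98 S1=43 S2=61 S3=48 S4=48 blocked=[]
Op 7: conn=122 S1=43 S2=61 S3=48 S4=48 blocked=[]

Answer: 122 43 61 48 48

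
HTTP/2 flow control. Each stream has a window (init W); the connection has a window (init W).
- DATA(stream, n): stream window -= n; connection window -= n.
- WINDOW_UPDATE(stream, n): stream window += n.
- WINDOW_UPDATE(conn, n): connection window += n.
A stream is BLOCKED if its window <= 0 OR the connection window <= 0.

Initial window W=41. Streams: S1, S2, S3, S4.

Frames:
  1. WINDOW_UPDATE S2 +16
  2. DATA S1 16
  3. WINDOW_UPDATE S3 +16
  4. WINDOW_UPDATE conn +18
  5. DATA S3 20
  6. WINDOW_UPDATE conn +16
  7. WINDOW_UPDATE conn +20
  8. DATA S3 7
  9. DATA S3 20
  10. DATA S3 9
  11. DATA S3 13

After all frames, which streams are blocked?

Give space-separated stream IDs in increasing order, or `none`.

Answer: S3

Derivation:
Op 1: conn=41 S1=41 S2=57 S3=41 S4=41 blocked=[]
Op 2: conn=25 S1=25 S2=57 S3=41 S4=41 blocked=[]
Op 3: conn=25 S1=25 S2=57 S3=57 S4=41 blocked=[]
Op 4: conn=43 S1=25 S2=57 S3=57 S4=41 blocked=[]
Op 5: conn=23 S1=25 S2=57 S3=37 S4=41 blocked=[]
Op 6: conn=39 S1=25 S2=57 S3=37 S4=41 blocked=[]
Op 7: conn=59 S1=25 S2=57 S3=37 S4=41 blocked=[]
Op 8: conn=52 S1=25 S2=57 S3=30 S4=41 blocked=[]
Op 9: conn=32 S1=25 S2=57 S3=10 S4=41 blocked=[]
Op 10: conn=23 S1=25 S2=57 S3=1 S4=41 blocked=[]
Op 11: conn=10 S1=25 S2=57 S3=-12 S4=41 blocked=[3]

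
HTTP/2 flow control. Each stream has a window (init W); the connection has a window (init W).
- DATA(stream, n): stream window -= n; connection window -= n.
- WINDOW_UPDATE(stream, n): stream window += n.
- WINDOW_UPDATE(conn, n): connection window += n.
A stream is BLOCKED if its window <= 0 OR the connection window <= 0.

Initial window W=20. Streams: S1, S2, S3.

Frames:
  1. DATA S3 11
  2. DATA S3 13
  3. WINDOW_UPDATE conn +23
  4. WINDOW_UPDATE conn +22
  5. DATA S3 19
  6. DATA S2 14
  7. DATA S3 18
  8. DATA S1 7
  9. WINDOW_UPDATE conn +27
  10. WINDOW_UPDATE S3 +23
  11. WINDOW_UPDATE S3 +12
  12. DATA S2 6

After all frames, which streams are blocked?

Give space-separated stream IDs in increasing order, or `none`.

Op 1: conn=9 S1=20 S2=20 S3=9 blocked=[]
Op 2: conn=-4 S1=20 S2=20 S3=-4 blocked=[1, 2, 3]
Op 3: conn=19 S1=20 S2=20 S3=-4 blocked=[3]
Op 4: conn=41 S1=20 S2=20 S3=-4 blocked=[3]
Op 5: conn=22 S1=20 S2=20 S3=-23 blocked=[3]
Op 6: conn=8 S1=20 S2=6 S3=-23 blocked=[3]
Op 7: conn=-10 S1=20 S2=6 S3=-41 blocked=[1, 2, 3]
Op 8: conn=-17 S1=13 S2=6 S3=-41 blocked=[1, 2, 3]
Op 9: conn=10 S1=13 S2=6 S3=-41 blocked=[3]
Op 10: conn=10 S1=13 S2=6 S3=-18 blocked=[3]
Op 11: conn=10 S1=13 S2=6 S3=-6 blocked=[3]
Op 12: conn=4 S1=13 S2=0 S3=-6 blocked=[2, 3]

Answer: S2 S3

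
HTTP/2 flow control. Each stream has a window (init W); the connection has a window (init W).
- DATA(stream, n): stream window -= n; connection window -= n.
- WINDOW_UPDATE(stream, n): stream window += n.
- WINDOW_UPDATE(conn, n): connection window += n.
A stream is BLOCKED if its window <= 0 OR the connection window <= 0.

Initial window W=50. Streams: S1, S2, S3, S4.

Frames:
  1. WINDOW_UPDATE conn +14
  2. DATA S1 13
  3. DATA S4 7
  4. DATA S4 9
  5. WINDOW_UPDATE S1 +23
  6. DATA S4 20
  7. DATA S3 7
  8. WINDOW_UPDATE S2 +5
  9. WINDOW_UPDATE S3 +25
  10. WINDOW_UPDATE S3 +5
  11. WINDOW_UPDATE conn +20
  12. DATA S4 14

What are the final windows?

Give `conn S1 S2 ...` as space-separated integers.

Answer: 14 60 55 73 0

Derivation:
Op 1: conn=64 S1=50 S2=50 S3=50 S4=50 blocked=[]
Op 2: conn=51 S1=37 S2=50 S3=50 S4=50 blocked=[]
Op 3: conn=44 S1=37 S2=50 S3=50 S4=43 blocked=[]
Op 4: conn=35 S1=37 S2=50 S3=50 S4=34 blocked=[]
Op 5: conn=35 S1=60 S2=50 S3=50 S4=34 blocked=[]
Op 6: conn=15 S1=60 S2=50 S3=50 S4=14 blocked=[]
Op 7: conn=8 S1=60 S2=50 S3=43 S4=14 blocked=[]
Op 8: conn=8 S1=60 S2=55 S3=43 S4=14 blocked=[]
Op 9: conn=8 S1=60 S2=55 S3=68 S4=14 blocked=[]
Op 10: conn=8 S1=60 S2=55 S3=73 S4=14 blocked=[]
Op 11: conn=28 S1=60 S2=55 S3=73 S4=14 blocked=[]
Op 12: conn=14 S1=60 S2=55 S3=73 S4=0 blocked=[4]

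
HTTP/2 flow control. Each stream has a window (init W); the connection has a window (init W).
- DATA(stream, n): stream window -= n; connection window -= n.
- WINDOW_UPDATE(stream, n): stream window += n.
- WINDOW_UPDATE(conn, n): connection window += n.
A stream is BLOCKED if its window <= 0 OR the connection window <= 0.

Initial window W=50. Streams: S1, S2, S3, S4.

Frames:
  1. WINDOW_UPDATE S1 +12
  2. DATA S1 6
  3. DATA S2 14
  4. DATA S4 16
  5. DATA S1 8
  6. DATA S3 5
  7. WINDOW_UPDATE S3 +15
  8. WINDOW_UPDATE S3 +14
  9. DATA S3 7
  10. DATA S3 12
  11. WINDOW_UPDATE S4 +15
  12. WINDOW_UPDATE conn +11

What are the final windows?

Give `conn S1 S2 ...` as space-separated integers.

Op 1: conn=50 S1=62 S2=50 S3=50 S4=50 blocked=[]
Op 2: conn=44 S1=56 S2=50 S3=50 S4=50 blocked=[]
Op 3: conn=30 S1=56 S2=36 S3=50 S4=50 blocked=[]
Op 4: conn=14 S1=56 S2=36 S3=50 S4=34 blocked=[]
Op 5: conn=6 S1=48 S2=36 S3=50 S4=34 blocked=[]
Op 6: conn=1 S1=48 S2=36 S3=45 S4=34 blocked=[]
Op 7: conn=1 S1=48 S2=36 S3=60 S4=34 blocked=[]
Op 8: conn=1 S1=48 S2=36 S3=74 S4=34 blocked=[]
Op 9: conn=-6 S1=48 S2=36 S3=67 S4=34 blocked=[1, 2, 3, 4]
Op 10: conn=-18 S1=48 S2=36 S3=55 S4=34 blocked=[1, 2, 3, 4]
Op 11: conn=-18 S1=48 S2=36 S3=55 S4=49 blocked=[1, 2, 3, 4]
Op 12: conn=-7 S1=48 S2=36 S3=55 S4=49 blocked=[1, 2, 3, 4]

Answer: -7 48 36 55 49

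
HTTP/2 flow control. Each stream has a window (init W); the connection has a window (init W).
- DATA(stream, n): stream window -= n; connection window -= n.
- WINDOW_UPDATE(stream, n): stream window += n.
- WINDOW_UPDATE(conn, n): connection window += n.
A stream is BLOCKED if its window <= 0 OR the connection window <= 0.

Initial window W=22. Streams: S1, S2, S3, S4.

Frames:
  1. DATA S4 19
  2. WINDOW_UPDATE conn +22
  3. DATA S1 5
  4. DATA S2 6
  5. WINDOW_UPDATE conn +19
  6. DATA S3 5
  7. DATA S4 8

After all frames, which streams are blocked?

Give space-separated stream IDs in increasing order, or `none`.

Answer: S4

Derivation:
Op 1: conn=3 S1=22 S2=22 S3=22 S4=3 blocked=[]
Op 2: conn=25 S1=22 S2=22 S3=22 S4=3 blocked=[]
Op 3: conn=20 S1=17 S2=22 S3=22 S4=3 blocked=[]
Op 4: conn=14 S1=17 S2=16 S3=22 S4=3 blocked=[]
Op 5: conn=33 S1=17 S2=16 S3=22 S4=3 blocked=[]
Op 6: conn=28 S1=17 S2=16 S3=17 S4=3 blocked=[]
Op 7: conn=20 S1=17 S2=16 S3=17 S4=-5 blocked=[4]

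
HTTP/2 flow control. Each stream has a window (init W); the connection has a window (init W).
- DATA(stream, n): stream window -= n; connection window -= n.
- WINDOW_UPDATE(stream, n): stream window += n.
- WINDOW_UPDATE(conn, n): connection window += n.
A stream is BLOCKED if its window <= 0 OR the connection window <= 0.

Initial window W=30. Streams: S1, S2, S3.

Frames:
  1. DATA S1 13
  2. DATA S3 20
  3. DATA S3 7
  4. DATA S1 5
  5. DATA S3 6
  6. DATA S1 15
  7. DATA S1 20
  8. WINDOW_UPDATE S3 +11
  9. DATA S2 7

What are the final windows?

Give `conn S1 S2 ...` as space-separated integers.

Op 1: conn=17 S1=17 S2=30 S3=30 blocked=[]
Op 2: conn=-3 S1=17 S2=30 S3=10 blocked=[1, 2, 3]
Op 3: conn=-10 S1=17 S2=30 S3=3 blocked=[1, 2, 3]
Op 4: conn=-15 S1=12 S2=30 S3=3 blocked=[1, 2, 3]
Op 5: conn=-21 S1=12 S2=30 S3=-3 blocked=[1, 2, 3]
Op 6: conn=-36 S1=-3 S2=30 S3=-3 blocked=[1, 2, 3]
Op 7: conn=-56 S1=-23 S2=30 S3=-3 blocked=[1, 2, 3]
Op 8: conn=-56 S1=-23 S2=30 S3=8 blocked=[1, 2, 3]
Op 9: conn=-63 S1=-23 S2=23 S3=8 blocked=[1, 2, 3]

Answer: -63 -23 23 8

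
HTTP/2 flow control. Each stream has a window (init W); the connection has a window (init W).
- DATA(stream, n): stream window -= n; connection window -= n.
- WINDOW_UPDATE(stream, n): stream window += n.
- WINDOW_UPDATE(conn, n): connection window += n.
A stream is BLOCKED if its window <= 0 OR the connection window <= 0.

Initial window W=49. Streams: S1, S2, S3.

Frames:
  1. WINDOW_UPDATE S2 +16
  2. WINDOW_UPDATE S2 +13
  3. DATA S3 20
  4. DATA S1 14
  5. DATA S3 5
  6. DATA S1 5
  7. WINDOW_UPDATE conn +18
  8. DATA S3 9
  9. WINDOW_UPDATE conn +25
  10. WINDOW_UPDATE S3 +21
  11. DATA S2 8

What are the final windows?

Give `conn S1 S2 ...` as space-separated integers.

Op 1: conn=49 S1=49 S2=65 S3=49 blocked=[]
Op 2: conn=49 S1=49 S2=78 S3=49 blocked=[]
Op 3: conn=29 S1=49 S2=78 S3=29 blocked=[]
Op 4: conn=15 S1=35 S2=78 S3=29 blocked=[]
Op 5: conn=10 S1=35 S2=78 S3=24 blocked=[]
Op 6: conn=5 S1=30 S2=78 S3=24 blocked=[]
Op 7: conn=23 S1=30 S2=78 S3=24 blocked=[]
Op 8: conn=14 S1=30 S2=78 S3=15 blocked=[]
Op 9: conn=39 S1=30 S2=78 S3=15 blocked=[]
Op 10: conn=39 S1=30 S2=78 S3=36 blocked=[]
Op 11: conn=31 S1=30 S2=70 S3=36 blocked=[]

Answer: 31 30 70 36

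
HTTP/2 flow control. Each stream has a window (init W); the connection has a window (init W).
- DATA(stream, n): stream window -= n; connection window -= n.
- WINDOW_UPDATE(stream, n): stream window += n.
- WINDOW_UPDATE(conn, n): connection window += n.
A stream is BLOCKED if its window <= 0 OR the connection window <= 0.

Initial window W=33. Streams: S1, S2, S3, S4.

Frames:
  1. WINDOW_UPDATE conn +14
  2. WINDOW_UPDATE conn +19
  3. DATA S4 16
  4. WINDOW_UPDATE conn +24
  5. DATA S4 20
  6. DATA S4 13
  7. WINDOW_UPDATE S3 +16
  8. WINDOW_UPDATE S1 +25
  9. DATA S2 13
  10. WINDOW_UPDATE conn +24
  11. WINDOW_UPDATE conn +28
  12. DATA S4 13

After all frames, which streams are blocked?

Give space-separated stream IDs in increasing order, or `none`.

Answer: S4

Derivation:
Op 1: conn=47 S1=33 S2=33 S3=33 S4=33 blocked=[]
Op 2: conn=66 S1=33 S2=33 S3=33 S4=33 blocked=[]
Op 3: conn=50 S1=33 S2=33 S3=33 S4=17 blocked=[]
Op 4: conn=74 S1=33 S2=33 S3=33 S4=17 blocked=[]
Op 5: conn=54 S1=33 S2=33 S3=33 S4=-3 blocked=[4]
Op 6: conn=41 S1=33 S2=33 S3=33 S4=-16 blocked=[4]
Op 7: conn=41 S1=33 S2=33 S3=49 S4=-16 blocked=[4]
Op 8: conn=41 S1=58 S2=33 S3=49 S4=-16 blocked=[4]
Op 9: conn=28 S1=58 S2=20 S3=49 S4=-16 blocked=[4]
Op 10: conn=52 S1=58 S2=20 S3=49 S4=-16 blocked=[4]
Op 11: conn=80 S1=58 S2=20 S3=49 S4=-16 blocked=[4]
Op 12: conn=67 S1=58 S2=20 S3=49 S4=-29 blocked=[4]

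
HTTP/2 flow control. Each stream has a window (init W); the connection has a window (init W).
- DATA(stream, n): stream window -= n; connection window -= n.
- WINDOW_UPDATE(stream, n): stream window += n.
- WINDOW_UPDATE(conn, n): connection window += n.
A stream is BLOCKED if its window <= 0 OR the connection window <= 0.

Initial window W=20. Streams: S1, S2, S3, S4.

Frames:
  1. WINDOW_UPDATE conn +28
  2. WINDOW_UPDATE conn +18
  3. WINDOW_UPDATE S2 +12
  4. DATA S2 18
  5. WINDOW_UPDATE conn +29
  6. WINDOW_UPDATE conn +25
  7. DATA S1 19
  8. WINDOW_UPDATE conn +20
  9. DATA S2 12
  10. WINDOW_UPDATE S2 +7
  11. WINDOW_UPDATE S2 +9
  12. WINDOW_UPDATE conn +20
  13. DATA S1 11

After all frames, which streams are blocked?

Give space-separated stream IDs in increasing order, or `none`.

Answer: S1

Derivation:
Op 1: conn=48 S1=20 S2=20 S3=20 S4=20 blocked=[]
Op 2: conn=66 S1=20 S2=20 S3=20 S4=20 blocked=[]
Op 3: conn=66 S1=20 S2=32 S3=20 S4=20 blocked=[]
Op 4: conn=48 S1=20 S2=14 S3=20 S4=20 blocked=[]
Op 5: conn=77 S1=20 S2=14 S3=20 S4=20 blocked=[]
Op 6: conn=102 S1=20 S2=14 S3=20 S4=20 blocked=[]
Op 7: conn=83 S1=1 S2=14 S3=20 S4=20 blocked=[]
Op 8: conn=103 S1=1 S2=14 S3=20 S4=20 blocked=[]
Op 9: conn=91 S1=1 S2=2 S3=20 S4=20 blocked=[]
Op 10: conn=91 S1=1 S2=9 S3=20 S4=20 blocked=[]
Op 11: conn=91 S1=1 S2=18 S3=20 S4=20 blocked=[]
Op 12: conn=111 S1=1 S2=18 S3=20 S4=20 blocked=[]
Op 13: conn=100 S1=-10 S2=18 S3=20 S4=20 blocked=[1]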